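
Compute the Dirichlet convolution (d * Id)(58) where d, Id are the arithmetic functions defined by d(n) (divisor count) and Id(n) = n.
(d * Id)(58) = 124

Divisors of 58: [1, 2, 29, 58]. For each d | 58:
  d = 1: d(1) · Id(58/1) = 1 · 58 = 58
  d = 2: d(2) · Id(58/2) = 2 · 29 = 58
  d = 29: d(29) · Id(58/29) = 2 · 2 = 4
  d = 58: d(58) · Id(58/58) = 4 · 1 = 4
Summing: (d * Id)(58) = 58 + 58 + 4 + 4 = 124.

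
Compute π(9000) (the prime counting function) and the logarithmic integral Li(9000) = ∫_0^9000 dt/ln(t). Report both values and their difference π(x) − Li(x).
π(9000) = 1117;  Li(9000) ≈ 1136.95;  π(x) − Li(x) ≈ -19.95.

Direct count of primes ≤ 9000 gives π(9000) = 1117. Numerical evaluation of the logarithmic integral gives Li(9000) ≈ 1136.95. The difference π(x) − Li(x) ≈ -19.95 is typically negative for small/moderate x (Li(x) overestimates), though Littlewood's theorem shows this sign changes infinitely often.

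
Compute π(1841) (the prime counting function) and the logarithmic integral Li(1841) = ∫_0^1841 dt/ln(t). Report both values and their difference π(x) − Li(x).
π(1841) = 282;  Li(1841) ≈ 293.78;  π(x) − Li(x) ≈ -11.78.

Direct count of primes ≤ 1841 gives π(1841) = 282. Numerical evaluation of the logarithmic integral gives Li(1841) ≈ 293.78. The difference π(x) − Li(x) ≈ -11.78 is typically negative for small/moderate x (Li(x) overestimates), though Littlewood's theorem shows this sign changes infinitely often.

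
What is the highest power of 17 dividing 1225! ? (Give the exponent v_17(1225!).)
v_17(1225!) = 76

Legendre's formula: v_p(n!) = Σ_{k ≥ 1} ⌊n / p^k⌋. For p = 17, n = 1225, the terms are:
  ⌊1225/17^1⌋ = ⌊1225/17⌋ = 72
  ⌊1225/17^2⌋ = ⌊1225/289⌋ = 4
(the next term ⌊1225/17^3⌋ = 0, terminating the sum). Summing: v_17(1225!) = 72 + 4 = 76.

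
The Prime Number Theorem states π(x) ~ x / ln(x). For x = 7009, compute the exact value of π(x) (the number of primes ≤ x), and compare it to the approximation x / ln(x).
π(7009) = 901;  x/ln(x) ≈ 791.53;  relative error ≈ 12.15%.

Directly count primes up to 7009: π(7009) = 901. The PNT approximation gives 7009/ln(7009) ≈ 7009/8.85495 ≈ 791.53. Relative error (π(x) − x/ln(x)) / π(x) ≈ 12.15%; the approximation is known to undercount slightly (Li(x) is a better estimate).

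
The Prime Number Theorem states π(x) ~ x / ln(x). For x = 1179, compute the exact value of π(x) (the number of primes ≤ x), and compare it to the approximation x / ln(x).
π(1179) = 193;  x/ln(x) ≈ 166.70;  relative error ≈ 13.62%.

Directly count primes up to 1179: π(1179) = 193. The PNT approximation gives 1179/ln(1179) ≈ 1179/7.07242 ≈ 166.70. Relative error (π(x) − x/ln(x)) / π(x) ≈ 13.62%; the approximation is known to undercount slightly (Li(x) is a better estimate).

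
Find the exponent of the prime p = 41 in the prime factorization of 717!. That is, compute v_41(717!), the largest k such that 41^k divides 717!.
v_41(717!) = 17

Legendre's formula: v_p(n!) = Σ_{k ≥ 1} ⌊n / p^k⌋. For p = 41, n = 717, the terms are:
  ⌊717/41^1⌋ = ⌊717/41⌋ = 17
(the next term ⌊717/41^2⌋ = 0, terminating the sum). Summing: v_41(717!) = 17 = 17.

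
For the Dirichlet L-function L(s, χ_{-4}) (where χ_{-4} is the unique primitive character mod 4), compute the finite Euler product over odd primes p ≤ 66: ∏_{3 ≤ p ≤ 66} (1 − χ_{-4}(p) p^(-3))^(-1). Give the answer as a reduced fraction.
∏ = 126115667482028600084463789626710364805572778792731/130156894276470431285217911893722225289762827141120

The odd primes p ≤ 66 are [3, 5, 7, 11, 13, 17, 19, 23, 29, 31, 37, 41, 43, 47, 53, 59, 61]. For each, χ(p) = 1 if p ≡ 1 mod 4, χ(p) = −1 if p ≡ 3 mod 4. Taking (1 − χ(p)/p^3)^(-1) = p^3/(p^3 − χ(p)): (1 − (-1)/3^3)^(-1) · (1 − (1)/5^3)^(-1) · (1 − (-1)/7^3)^(-1) · (1 − (-1)/11^3)^(-1) · (1 − (1)/13^3)^(-1) · (1 − (1)/17^3)^(-1) · (1 − (-1)/19^3)^(-1) · (1 − (-1)/23^3)^(-1) · (1 − (1)/29^3)^(-1) · (1 − (-1)/31^3)^(-1) · (1 − (1)/37^3)^(-1) · (1 − (1)/41^3)^(-1) · (1 − (-1)/43^3)^(-1) · (1 − (-1)/47^3)^(-1) · (1 − (1)/53^3)^(-1) · (1 − (-1)/59^3)^(-1) · (1 − (1)/61^3)^(-1) = 126115667482028600084463789626710364805572778792731/130156894276470431285217911893722225289762827141120.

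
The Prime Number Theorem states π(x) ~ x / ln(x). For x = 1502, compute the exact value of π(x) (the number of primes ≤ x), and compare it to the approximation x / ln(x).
π(1502) = 239;  x/ln(x) ≈ 205.34;  relative error ≈ 14.08%.

Directly count primes up to 1502: π(1502) = 239. The PNT approximation gives 1502/ln(1502) ≈ 1502/7.31455 ≈ 205.34. Relative error (π(x) − x/ln(x)) / π(x) ≈ 14.08%; the approximation is known to undercount slightly (Li(x) is a better estimate).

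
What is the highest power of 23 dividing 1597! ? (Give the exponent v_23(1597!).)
v_23(1597!) = 72

Legendre's formula: v_p(n!) = Σ_{k ≥ 1} ⌊n / p^k⌋. For p = 23, n = 1597, the terms are:
  ⌊1597/23^1⌋ = ⌊1597/23⌋ = 69
  ⌊1597/23^2⌋ = ⌊1597/529⌋ = 3
(the next term ⌊1597/23^3⌋ = 0, terminating the sum). Summing: v_23(1597!) = 69 + 3 = 72.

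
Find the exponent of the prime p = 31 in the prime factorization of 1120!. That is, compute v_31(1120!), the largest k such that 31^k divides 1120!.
v_31(1120!) = 37

Legendre's formula: v_p(n!) = Σ_{k ≥ 1} ⌊n / p^k⌋. For p = 31, n = 1120, the terms are:
  ⌊1120/31^1⌋ = ⌊1120/31⌋ = 36
  ⌊1120/31^2⌋ = ⌊1120/961⌋ = 1
(the next term ⌊1120/31^3⌋ = 0, terminating the sum). Summing: v_31(1120!) = 36 + 1 = 37.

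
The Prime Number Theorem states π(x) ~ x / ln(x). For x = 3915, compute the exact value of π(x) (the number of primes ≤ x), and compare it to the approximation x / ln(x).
π(3915) = 541;  x/ln(x) ≈ 473.25;  relative error ≈ 12.52%.

Directly count primes up to 3915: π(3915) = 541. The PNT approximation gives 3915/ln(3915) ≈ 3915/8.27257 ≈ 473.25. Relative error (π(x) − x/ln(x)) / π(x) ≈ 12.52%; the approximation is known to undercount slightly (Li(x) is a better estimate).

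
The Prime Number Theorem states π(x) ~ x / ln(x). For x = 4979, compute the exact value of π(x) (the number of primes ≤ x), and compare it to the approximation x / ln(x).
π(4979) = 666;  x/ln(x) ≈ 584.87;  relative error ≈ 12.18%.

Directly count primes up to 4979: π(4979) = 666. The PNT approximation gives 4979/ln(4979) ≈ 4979/8.51298 ≈ 584.87. Relative error (π(x) − x/ln(x)) / π(x) ≈ 12.18%; the approximation is known to undercount slightly (Li(x) is a better estimate).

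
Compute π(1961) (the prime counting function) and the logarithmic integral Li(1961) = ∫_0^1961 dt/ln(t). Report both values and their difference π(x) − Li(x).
π(1961) = 297;  Li(1961) ≈ 309.67;  π(x) − Li(x) ≈ -12.67.

Direct count of primes ≤ 1961 gives π(1961) = 297. Numerical evaluation of the logarithmic integral gives Li(1961) ≈ 309.67. The difference π(x) − Li(x) ≈ -12.67 is typically negative for small/moderate x (Li(x) overestimates), though Littlewood's theorem shows this sign changes infinitely often.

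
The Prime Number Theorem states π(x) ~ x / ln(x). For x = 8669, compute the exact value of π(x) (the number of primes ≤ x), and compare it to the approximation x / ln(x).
π(8669) = 1079;  x/ln(x) ≈ 956.05;  relative error ≈ 11.39%.

Directly count primes up to 8669: π(8669) = 1079. The PNT approximation gives 8669/ln(8669) ≈ 8669/9.06751 ≈ 956.05. Relative error (π(x) − x/ln(x)) / π(x) ≈ 11.39%; the approximation is known to undercount slightly (Li(x) is a better estimate).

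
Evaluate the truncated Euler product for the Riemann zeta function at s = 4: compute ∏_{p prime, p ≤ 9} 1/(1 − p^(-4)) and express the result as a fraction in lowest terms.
∏ = 7203/6656

The primes p ≤ 9 are [2, 3, 5, 7]. For each prime, (1 − 1/p^4)^(-1) = p^4 / (p^4 − 1). The product is (1 − 1/2^4)^(-1), (1 − 1/3^4)^(-1), (1 − 1/5^4)^(-1), (1 − 1/7^4)^(-1) = ∏ p^4 / (p^4 − 1) = 7203/6656.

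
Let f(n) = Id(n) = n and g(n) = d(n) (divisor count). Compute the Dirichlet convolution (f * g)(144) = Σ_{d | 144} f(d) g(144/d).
(Id * d)(144) = 1026

Divisors of 144: [1, 2, 3, 4, 6, 8, 9, 12, 16, 18, 24, 36, 48, 72, 144]. For each d | 144:
  d = 1: Id(1) · d(144/1) = 1 · 15 = 15
  d = 2: Id(2) · d(144/2) = 2 · 12 = 24
  d = 3: Id(3) · d(144/3) = 3 · 10 = 30
  d = 4: Id(4) · d(144/4) = 4 · 9 = 36
  d = 6: Id(6) · d(144/6) = 6 · 8 = 48
  d = 8: Id(8) · d(144/8) = 8 · 6 = 48
  d = 9: Id(9) · d(144/9) = 9 · 5 = 45
  d = 12: Id(12) · d(144/12) = 12 · 6 = 72
  d = 16: Id(16) · d(144/16) = 16 · 3 = 48
  d = 18: Id(18) · d(144/18) = 18 · 4 = 72
  d = 24: Id(24) · d(144/24) = 24 · 4 = 96
  d = 36: Id(36) · d(144/36) = 36 · 3 = 108
  d = 48: Id(48) · d(144/48) = 48 · 2 = 96
  d = 72: Id(72) · d(144/72) = 72 · 2 = 144
  d = 144: Id(144) · d(144/144) = 144 · 1 = 144
Summing: (Id * d)(144) = 15 + 24 + 30 + 36 + 48 + 48 + 45 + 72 + 48 + 72 + 96 + 108 + 96 + 144 + 144 = 1026.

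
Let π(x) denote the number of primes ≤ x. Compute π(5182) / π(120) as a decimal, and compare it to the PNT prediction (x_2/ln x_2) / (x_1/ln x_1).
π(5182)/π(120) = 690/30 ≈ 23.0000;  PNT prediction ≈ 24.1718.

π(120) = 30 and π(5182) = 690, so π(5182)/π(120) ≈ 23.0000. The PNT-predicted ratio is (5182/ln(5182)) / (120/ln(120)) ≈ 24.1718. The two agree to within a few percent, as expected.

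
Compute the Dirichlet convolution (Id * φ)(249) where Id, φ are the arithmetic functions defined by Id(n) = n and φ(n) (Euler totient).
(Id * φ)(249) = 825

Divisors of 249: [1, 3, 83, 249]. For each d | 249:
  d = 1: Id(1) · φ(249/1) = 1 · 164 = 164
  d = 3: Id(3) · φ(249/3) = 3 · 82 = 246
  d = 83: Id(83) · φ(249/83) = 83 · 2 = 166
  d = 249: Id(249) · φ(249/249) = 249 · 1 = 249
Summing: (Id * φ)(249) = 164 + 246 + 166 + 249 = 825.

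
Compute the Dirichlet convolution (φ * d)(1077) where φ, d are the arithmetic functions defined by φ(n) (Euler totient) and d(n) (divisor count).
(φ * d)(1077) = 1440

Divisors of 1077: [1, 3, 359, 1077]. For each d | 1077:
  d = 1: φ(1) · d(1077/1) = 1 · 4 = 4
  d = 3: φ(3) · d(1077/3) = 2 · 2 = 4
  d = 359: φ(359) · d(1077/359) = 358 · 2 = 716
  d = 1077: φ(1077) · d(1077/1077) = 716 · 1 = 716
Summing: (φ * d)(1077) = 4 + 4 + 716 + 716 = 1440.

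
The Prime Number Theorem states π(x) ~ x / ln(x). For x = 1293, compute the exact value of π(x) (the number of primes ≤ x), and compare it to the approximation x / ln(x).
π(1293) = 210;  x/ln(x) ≈ 180.47;  relative error ≈ 14.06%.

Directly count primes up to 1293: π(1293) = 210. The PNT approximation gives 1293/ln(1293) ≈ 1293/7.16472 ≈ 180.47. Relative error (π(x) − x/ln(x)) / π(x) ≈ 14.06%; the approximation is known to undercount slightly (Li(x) is a better estimate).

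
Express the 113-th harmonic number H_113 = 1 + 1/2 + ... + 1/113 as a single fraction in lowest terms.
H_113 = 92269644494133624806164448254219916691626018956801/17379782769567790172972927968296006432665936992320

Direct summation: H_113 = 1 + 1/2 + ... + 1/113. The least common denominator is lcm(1, ..., 113) = 955888052326228459513511038256280353796626534577600; over this denominator the numerator is 955888052326228459513511038256280353796626534577600 + 477944026163114229756755519128140176898313267288800 + 318629350775409486504503679418760117932208844859200 + 238972013081557114878377759564070088449156633644400 + 191177610465245691902702207651256070759325306915520 + 159314675387704743252251839709380058966104422429600 + 136555436046604065644787291179468621970946647796800 + 119486006540778557439188879782035044224578316822200 + 106209783591803162168167893139586705977402948286400 + 95588805232622845951351103825628035379662653457760 + 86898913847838950864864639841480032163329684961600 + 79657337693852371626125919854690029483052211214800 + 73529850178940650731808541404329257984355887275200 + 68277718023302032822393645589734310985473323898400 + 63725870155081897300900735883752023586441768971840 + 59743003270389278719594439891017522112289158411100 + 56228708960366379971383002250369432576272149092800 + 53104891795901581084083946569793352988701474143200 + 50309897490854129448079528329277913357717186030400 + 47794402616311422975675551912814017689831326728880 + 45518478682201355214929097059822873990315549265600 + 43449456923919475432432319920740016081664842480800 + 41560350101140367804935262532881754512896805851200 + 39828668846926185813062959927345014741526105607400 + 38235522093049138380540441530251214151865061383104 + 36764925089470325365904270702164628992177943637600 + 35403261197267720722722631046528901992467649428800 + 34138859011651016411196822794867155492736661949200 + 32961656976766498603914173732975184613676777054400 + 31862935077540948650450367941876011793220884485920 + 30835098462136401919790678653428398509568597889600 + 29871501635194639359797219945508761056144579205550 + 28966304615946316954954879947160010721109894987200 + 28114354480183189985691501125184716288136074546400 + 27311087209320813128957458235893724394189329559360 + 26552445897950790542041973284896676494350737071600 + 25834812225033201608473271304223793345854771204800 + 25154948745427064724039764164638956678858593015200 + 24509950059646883577269513801443085994785295758400 + 23897201308155711487837775956407008844915663364440 + 23314342739664108768622220445275130580405525233600 + 22759239341100677607464548529911436995157774632800 + 22229954705261126965430489261773961716200617083200 + 21724728461959737716216159960370008040832421240400 + 21241956718360632433633578627917341195480589657280 + 20780175050570183902467631266440877256448402925600 + 20338043666515499138585341239495326676523968820800 + 19914334423463092906531479963672507370763052803700 + 19507919435229152234969613025638374567278092542400 + 19117761046524569190270220765125607075932530691552 + 18742902986788793323794334083456477525424049697600 + 18382462544735162682952135351082314496088971818800 + 18035623628796763387047378080307176486728802539200 + 17701630598633860361361315523264450996233824714400 + 17379782769567790172972927968296006432665936992320 + 17069429505825508205598411397433577746368330974600 + 16769965830284709816026509443092637785905728676800 + 16480828488383249301957086866487592306838388527200 + 16201492412308956940906966750106446674519093806400 + 15931467538770474325225183970938005896610442242960 + 15670295939774237041205098987807874652403713681600 + 15417549231068200959895339326714199254784298944800 + 15172826227400451738309699019940957996771849755200 + 14935750817597319679898609972754380528072289602775 + 14705970035788130146361708280865851596871177455040 + 14483152307973158477477439973580005360554947493600 + 14266985855615350141992702063526572444725769172800 + 14057177240091594992845750562592358144068037273200 + 13853450033713455934978420844293918170965601950400 + 13655543604660406564478729117946862197094664779680 + 13463212004594767035401563919102540194318683585600 + 13276222948975395271020986642448338247175368535800 + 13094356881181211774157685455565484298583925131200 + 12917406112516600804236635652111896672927385602400 + 12745174031016379460180147176750404717288353794368 + 12577474372713532362019882082319478339429296507600 + 12414130549691278694980662834497147451904240708800 + 12254975029823441788634756900721542997392647879200 + 12099848763623145057133051117168105744261095374400 + 11948600654077855743918887978203504422457831682220 + 11801087065755906907574210348842967330822549809600 + 11657171369832054384311110222637565290202762616800 + 11516723522002752524259169135617835587911163067200 + 11379619670550338803732274264955718497578887316400 + 11245741792073275994276600450073886515254429818560 + 11114977352630563482715244630886980858100308541600 + 10987218992255499534638057910991728204558925684800 + 10862364230979868858108079980185004020416210620200 + 10740315194676724264196753238834610716816028478400 + 10620978359180316216816789313958670597740294828640 + 10504264311277235818829791629189893997765126753600 + 10390087525285091951233815633220438628224201462800 + 10278366154045467306596892884476132836522865963200 + 10169021833257749569292670619747663338261984410400 + 10061979498170825889615905665855582671543437206080 + 9957167211731546453265739981836253685381526401850 + 9854516003363179994984649878930725296872438500800 + 9753959717614576117484806512819187283639046271200 + 9655434871982105651651626649053336907036631662400 + 9558880523262284595135110382562803537966265345776 + 9464238141843846133797138992636439146501252817600 + 9371451493394396661897167041728238762712024848800 + 9280466527439111257412728526760003434918704219200 + 9191231272367581341476067675541157248044485909400 + 9103695736440271042985819411964574798063109853120 + 9017811814398381693523689040153588243364401269600 + 8933533199310546350593561105198881811183425556800 + 8850815299316930180680657761632225498116912357200 + 8769615158956224399206523286754865631161711326400 + 8689891384783895086486463984148003216332968496160 + 8611604075011067202824423768074597781951590401600 + 8534714752912754102799205698716788873184165487300 + 8459186303771933270031071135011330564571916235200 = 5074830447177349364339044653982095418039431042624055, so H_113 = 5074830447177349364339044653982095418039431042624055/955888052326228459513511038256280353796626534577600; reducing by gcd(5074830447177349364339044653982095418039431042624055, 955888052326228459513511038256280353796626534577600) = 55 gives 92269644494133624806164448254219916691626018956801/17379782769567790172972927968296006432665936992320 ≈ 5.30902. (The PNT-adjacent estimate ln(113) + γ ≈ 5.30460 matches within O(1/n).)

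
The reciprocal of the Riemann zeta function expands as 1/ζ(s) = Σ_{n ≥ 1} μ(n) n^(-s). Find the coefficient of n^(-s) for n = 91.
μ(91) = 1

Factor n = 91 = 7 · 13. μ(n) = 0 if any exponent ≥ 2 (not squarefree); otherwise μ(n) = (−1)^{ω(n)} where ω(n) is the number of distinct prime factors. Applying: μ(91) = 1.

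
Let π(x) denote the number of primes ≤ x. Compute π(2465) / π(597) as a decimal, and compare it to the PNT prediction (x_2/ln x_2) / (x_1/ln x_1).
π(2465)/π(597) = 364/108 ≈ 3.3704;  PNT prediction ≈ 3.3793.

π(597) = 108 and π(2465) = 364, so π(2465)/π(597) ≈ 3.3704. The PNT-predicted ratio is (2465/ln(2465)) / (597/ln(597)) ≈ 3.3793. The two agree to within a few percent, as expected.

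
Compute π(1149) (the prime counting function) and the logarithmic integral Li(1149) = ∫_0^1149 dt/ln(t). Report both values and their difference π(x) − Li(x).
π(1149) = 189;  Li(1149) ≈ 198.96;  π(x) − Li(x) ≈ -9.96.

Direct count of primes ≤ 1149 gives π(1149) = 189. Numerical evaluation of the logarithmic integral gives Li(1149) ≈ 198.96. The difference π(x) − Li(x) ≈ -9.96 is typically negative for small/moderate x (Li(x) overestimates), though Littlewood's theorem shows this sign changes infinitely often.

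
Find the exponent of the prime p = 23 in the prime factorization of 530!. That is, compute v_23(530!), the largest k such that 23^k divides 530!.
v_23(530!) = 24

Legendre's formula: v_p(n!) = Σ_{k ≥ 1} ⌊n / p^k⌋. For p = 23, n = 530, the terms are:
  ⌊530/23^1⌋ = ⌊530/23⌋ = 23
  ⌊530/23^2⌋ = ⌊530/529⌋ = 1
(the next term ⌊530/23^3⌋ = 0, terminating the sum). Summing: v_23(530!) = 23 + 1 = 24.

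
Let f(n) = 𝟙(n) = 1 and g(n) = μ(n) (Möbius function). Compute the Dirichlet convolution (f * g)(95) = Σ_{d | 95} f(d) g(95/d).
(𝟙 * μ)(95) = 0

Divisors of 95: [1, 5, 19, 95]. For each d | 95:
  d = 1: 𝟙(1) · μ(95/1) = 1 · 1 = 1
  d = 5: 𝟙(5) · μ(95/5) = 1 · -1 = -1
  d = 19: 𝟙(19) · μ(95/19) = 1 · -1 = -1
  d = 95: 𝟙(95) · μ(95/95) = 1 · 1 = 1
Summing: (𝟙 * μ)(95) = 1 + -1 + -1 + 1 = 0.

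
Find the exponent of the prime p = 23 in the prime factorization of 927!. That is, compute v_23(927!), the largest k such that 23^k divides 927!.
v_23(927!) = 41

Legendre's formula: v_p(n!) = Σ_{k ≥ 1} ⌊n / p^k⌋. For p = 23, n = 927, the terms are:
  ⌊927/23^1⌋ = ⌊927/23⌋ = 40
  ⌊927/23^2⌋ = ⌊927/529⌋ = 1
(the next term ⌊927/23^3⌋ = 0, terminating the sum). Summing: v_23(927!) = 40 + 1 = 41.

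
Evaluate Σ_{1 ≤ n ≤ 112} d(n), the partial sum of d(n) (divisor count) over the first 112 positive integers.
Σ_{n ≤ 112} d(n) = 552

Compute d(n) for each 1 ≤ n ≤ 112: d(1) = 1, d(2) = 2, d(3) = 2, d(4) = 3, d(5) = 2, d(6) = 4, d(7) = 2, d(8) = 4, d(9) = 3, d(10) = 4, d(11) = 2, d(12) = 6, d(13) = 2, d(14) = 4, d(15) = 4, d(16) = 5, d(17) = 2, d(18) = 6, d(19) = 2, d(20) = 6, d(21) = 4, d(22) = 4, d(23) = 2, d(24) = 8, d(25) = 3, d(26) = 4, d(27) = 4, d(28) = 6, d(29) = 2, d(30) = 8, d(31) = 2, d(32) = 6, d(33) = 4, d(34) = 4, d(35) = 4, d(36) = 9, d(37) = 2, d(38) = 4, d(39) = 4, d(40) = 8, d(41) = 2, d(42) = 8, d(43) = 2, d(44) = 6, d(45) = 6, d(46) = 4, d(47) = 2, d(48) = 10, d(49) = 3, d(50) = 6, d(51) = 4, d(52) = 6, d(53) = 2, d(54) = 8, d(55) = 4, d(56) = 8, d(57) = 4, d(58) = 4, d(59) = 2, d(60) = 12, d(61) = 2, d(62) = 4, d(63) = 6, d(64) = 7, d(65) = 4, d(66) = 8, d(67) = 2, d(68) = 6, d(69) = 4, d(70) = 8, d(71) = 2, d(72) = 12, d(73) = 2, d(74) = 4, d(75) = 6, d(76) = 6, d(77) = 4, d(78) = 8, d(79) = 2, d(80) = 10, d(81) = 5, d(82) = 4, d(83) = 2, d(84) = 12, d(85) = 4, d(86) = 4, d(87) = 4, d(88) = 8, d(89) = 2, d(90) = 12, d(91) = 4, d(92) = 6, d(93) = 4, d(94) = 4, d(95) = 4, d(96) = 12, d(97) = 2, d(98) = 6, d(99) = 6, d(100) = 9, d(101) = 2, d(102) = 8, d(103) = 2, d(104) = 8, d(105) = 8, d(106) = 4, d(107) = 2, d(108) = 12, d(109) = 2, d(110) = 8, d(111) = 4, d(112) = 10. Summing all 112 values: 552. (Dirichlet's divisor formula: Σ_{n ≤ x} d(n) = x ln(x) + (2γ − 1) x + O(√x). For x = 112, the asymptotic estimate is ≈ 545.77.)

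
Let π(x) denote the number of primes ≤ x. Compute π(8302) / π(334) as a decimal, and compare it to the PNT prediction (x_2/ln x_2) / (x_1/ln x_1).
π(8302)/π(334) = 1042/67 ≈ 15.5522;  PNT prediction ≈ 16.0061.

π(334) = 67 and π(8302) = 1042, so π(8302)/π(334) ≈ 15.5522. The PNT-predicted ratio is (8302/ln(8302)) / (334/ln(334)) ≈ 16.0061. The two agree to within a few percent, as expected.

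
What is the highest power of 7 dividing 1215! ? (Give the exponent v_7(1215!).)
v_7(1215!) = 200

Legendre's formula: v_p(n!) = Σ_{k ≥ 1} ⌊n / p^k⌋. For p = 7, n = 1215, the terms are:
  ⌊1215/7^1⌋ = ⌊1215/7⌋ = 173
  ⌊1215/7^2⌋ = ⌊1215/49⌋ = 24
  ⌊1215/7^3⌋ = ⌊1215/343⌋ = 3
(the next term ⌊1215/7^4⌋ = 0, terminating the sum). Summing: v_7(1215!) = 173 + 24 + 3 = 200.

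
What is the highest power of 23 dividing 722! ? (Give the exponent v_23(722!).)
v_23(722!) = 32

Legendre's formula: v_p(n!) = Σ_{k ≥ 1} ⌊n / p^k⌋. For p = 23, n = 722, the terms are:
  ⌊722/23^1⌋ = ⌊722/23⌋ = 31
  ⌊722/23^2⌋ = ⌊722/529⌋ = 1
(the next term ⌊722/23^3⌋ = 0, terminating the sum). Summing: v_23(722!) = 31 + 1 = 32.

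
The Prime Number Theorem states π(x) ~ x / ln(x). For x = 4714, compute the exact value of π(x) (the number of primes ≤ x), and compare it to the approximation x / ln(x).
π(4714) = 635;  x/ln(x) ≈ 557.32;  relative error ≈ 12.23%.

Directly count primes up to 4714: π(4714) = 635. The PNT approximation gives 4714/ln(4714) ≈ 4714/8.45829 ≈ 557.32. Relative error (π(x) − x/ln(x)) / π(x) ≈ 12.23%; the approximation is known to undercount slightly (Li(x) is a better estimate).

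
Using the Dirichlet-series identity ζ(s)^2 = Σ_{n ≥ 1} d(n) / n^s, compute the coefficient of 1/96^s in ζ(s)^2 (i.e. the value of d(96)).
d(96) = 12

ζ(s)^2 = (Σ 1/m^s)(Σ 1/k^s). The coefficient of 1/n^s in the product is the number of ordered pairs (m, k) with mk = n, which equals d(n). For n = 96, divisors are [1, 2, 3, 4, 6, 8, 12, 16, 24, 32, 48, 96], so d(96) = 12.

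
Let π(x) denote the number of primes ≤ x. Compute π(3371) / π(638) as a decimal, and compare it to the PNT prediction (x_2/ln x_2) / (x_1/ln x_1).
π(3371)/π(638) = 475/115 ≈ 4.1304;  PNT prediction ≈ 4.2009.

π(638) = 115 and π(3371) = 475, so π(3371)/π(638) ≈ 4.1304. The PNT-predicted ratio is (3371/ln(3371)) / (638/ln(638)) ≈ 4.2009. The two agree to within a few percent, as expected.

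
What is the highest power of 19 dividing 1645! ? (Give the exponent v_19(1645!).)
v_19(1645!) = 90

Legendre's formula: v_p(n!) = Σ_{k ≥ 1} ⌊n / p^k⌋. For p = 19, n = 1645, the terms are:
  ⌊1645/19^1⌋ = ⌊1645/19⌋ = 86
  ⌊1645/19^2⌋ = ⌊1645/361⌋ = 4
(the next term ⌊1645/19^3⌋ = 0, terminating the sum). Summing: v_19(1645!) = 86 + 4 = 90.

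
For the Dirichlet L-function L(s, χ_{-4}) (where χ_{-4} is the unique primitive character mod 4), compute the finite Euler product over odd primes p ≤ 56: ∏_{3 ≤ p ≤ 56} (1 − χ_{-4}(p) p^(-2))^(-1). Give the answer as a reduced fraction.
∏ = 6080498115610191266973991/6635764829241999360000000

The odd primes p ≤ 56 are [3, 5, 7, 11, 13, 17, 19, 23, 29, 31, 37, 41, 43, 47, 53]. For each, χ(p) = 1 if p ≡ 1 mod 4, χ(p) = −1 if p ≡ 3 mod 4. Taking (1 − χ(p)/p^2)^(-1) = p^2/(p^2 − χ(p)): (1 − (-1)/3^2)^(-1) · (1 − (1)/5^2)^(-1) · (1 − (-1)/7^2)^(-1) · (1 − (-1)/11^2)^(-1) · (1 − (1)/13^2)^(-1) · (1 − (1)/17^2)^(-1) · (1 − (-1)/19^2)^(-1) · (1 − (-1)/23^2)^(-1) · (1 − (1)/29^2)^(-1) · (1 − (-1)/31^2)^(-1) · (1 − (1)/37^2)^(-1) · (1 − (1)/41^2)^(-1) · (1 − (-1)/43^2)^(-1) · (1 − (-1)/47^2)^(-1) · (1 − (1)/53^2)^(-1) = 6080498115610191266973991/6635764829241999360000000.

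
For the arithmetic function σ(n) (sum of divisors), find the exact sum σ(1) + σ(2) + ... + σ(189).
Σ_{n ≤ 189} σ(n) = 29430

Compute σ(n) for each 1 ≤ n ≤ 189: σ(1) = 1, σ(2) = 3, σ(3) = 4, σ(4) = 7, σ(5) = 6, σ(6) = 12, σ(7) = 8, σ(8) = 15, σ(9) = 13, σ(10) = 18, σ(11) = 12, σ(12) = 28, σ(13) = 14, σ(14) = 24, σ(15) = 24, σ(16) = 31, σ(17) = 18, σ(18) = 39, σ(19) = 20, σ(20) = 42, σ(21) = 32, σ(22) = 36, σ(23) = 24, σ(24) = 60, σ(25) = 31, σ(26) = 42, σ(27) = 40, σ(28) = 56, σ(29) = 30, σ(30) = 72, σ(31) = 32, σ(32) = 63, σ(33) = 48, σ(34) = 54, σ(35) = 48, σ(36) = 91, σ(37) = 38, σ(38) = 60, σ(39) = 56, σ(40) = 90, σ(41) = 42, σ(42) = 96, σ(43) = 44, σ(44) = 84, σ(45) = 78, σ(46) = 72, σ(47) = 48, σ(48) = 124, σ(49) = 57, σ(50) = 93, σ(51) = 72, σ(52) = 98, σ(53) = 54, σ(54) = 120, σ(55) = 72, σ(56) = 120, σ(57) = 80, σ(58) = 90, σ(59) = 60, σ(60) = 168, σ(61) = 62, σ(62) = 96, σ(63) = 104, σ(64) = 127, σ(65) = 84, σ(66) = 144, σ(67) = 68, σ(68) = 126, σ(69) = 96, σ(70) = 144, σ(71) = 72, σ(72) = 195, σ(73) = 74, σ(74) = 114, σ(75) = 124, σ(76) = 140, σ(77) = 96, σ(78) = 168, σ(79) = 80, σ(80) = 186, σ(81) = 121, σ(82) = 126, σ(83) = 84, σ(84) = 224, σ(85) = 108, σ(86) = 132, σ(87) = 120, σ(88) = 180, σ(89) = 90, σ(90) = 234, σ(91) = 112, σ(92) = 168, σ(93) = 128, σ(94) = 144, σ(95) = 120, σ(96) = 252, σ(97) = 98, σ(98) = 171, σ(99) = 156, σ(100) = 217, σ(101) = 102, σ(102) = 216, σ(103) = 104, σ(104) = 210, σ(105) = 192, σ(106) = 162, σ(107) = 108, σ(108) = 280, σ(109) = 110, σ(110) = 216, σ(111) = 152, σ(112) = 248, σ(113) = 114, σ(114) = 240, σ(115) = 144, σ(116) = 210, σ(117) = 182, σ(118) = 180, σ(119) = 144, σ(120) = 360, σ(121) = 133, σ(122) = 186, σ(123) = 168, σ(124) = 224, σ(125) = 156, σ(126) = 312, σ(127) = 128, σ(128) = 255, σ(129) = 176, σ(130) = 252, σ(131) = 132, σ(132) = 336, σ(133) = 160, σ(134) = 204, σ(135) = 240, σ(136) = 270, σ(137) = 138, σ(138) = 288, σ(139) = 140, σ(140) = 336, σ(141) = 192, σ(142) = 216, σ(143) = 168, σ(144) = 403, σ(145) = 180, σ(146) = 222, σ(147) = 228, σ(148) = 266, σ(149) = 150, σ(150) = 372, σ(151) = 152, σ(152) = 300, σ(153) = 234, σ(154) = 288, σ(155) = 192, σ(156) = 392, σ(157) = 158, σ(158) = 240, σ(159) = 216, σ(160) = 378, σ(161) = 192, σ(162) = 363, σ(163) = 164, σ(164) = 294, σ(165) = 288, σ(166) = 252, σ(167) = 168, σ(168) = 480, σ(169) = 183, σ(170) = 324, σ(171) = 260, σ(172) = 308, σ(173) = 174, σ(174) = 360, σ(175) = 248, σ(176) = 372, σ(177) = 240, σ(178) = 270, σ(179) = 180, σ(180) = 546, σ(181) = 182, σ(182) = 336, σ(183) = 248, σ(184) = 360, σ(185) = 228, σ(186) = 384, σ(187) = 216, σ(188) = 336, σ(189) = 320. Summing all 189 values: 29430. (Average order: Σ_{n ≤ x} σ(n) ~ (π²/12) x². For x = 189, (π²/12)·189² ≈ 29379.34.)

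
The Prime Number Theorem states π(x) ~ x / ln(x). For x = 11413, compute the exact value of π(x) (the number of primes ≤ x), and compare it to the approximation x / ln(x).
π(11413) = 1377;  x/ln(x) ≈ 1221.62;  relative error ≈ 11.28%.

Directly count primes up to 11413: π(11413) = 1377. The PNT approximation gives 11413/ln(11413) ≈ 11413/9.34251 ≈ 1221.62. Relative error (π(x) − x/ln(x)) / π(x) ≈ 11.28%; the approximation is known to undercount slightly (Li(x) is a better estimate).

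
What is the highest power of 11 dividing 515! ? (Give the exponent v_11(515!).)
v_11(515!) = 50

Legendre's formula: v_p(n!) = Σ_{k ≥ 1} ⌊n / p^k⌋. For p = 11, n = 515, the terms are:
  ⌊515/11^1⌋ = ⌊515/11⌋ = 46
  ⌊515/11^2⌋ = ⌊515/121⌋ = 4
(the next term ⌊515/11^3⌋ = 0, terminating the sum). Summing: v_11(515!) = 46 + 4 = 50.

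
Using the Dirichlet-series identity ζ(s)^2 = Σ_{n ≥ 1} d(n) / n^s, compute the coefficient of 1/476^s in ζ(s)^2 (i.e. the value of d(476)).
d(476) = 12

ζ(s)^2 = (Σ 1/m^s)(Σ 1/k^s). The coefficient of 1/n^s in the product is the number of ordered pairs (m, k) with mk = n, which equals d(n). For n = 476, divisors are [1, 2, 4, 7, 14, 17, 28, 34, 68, 119, 238, 476], so d(476) = 12.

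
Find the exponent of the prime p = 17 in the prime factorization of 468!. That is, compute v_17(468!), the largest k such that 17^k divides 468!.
v_17(468!) = 28

Legendre's formula: v_p(n!) = Σ_{k ≥ 1} ⌊n / p^k⌋. For p = 17, n = 468, the terms are:
  ⌊468/17^1⌋ = ⌊468/17⌋ = 27
  ⌊468/17^2⌋ = ⌊468/289⌋ = 1
(the next term ⌊468/17^3⌋ = 0, terminating the sum). Summing: v_17(468!) = 27 + 1 = 28.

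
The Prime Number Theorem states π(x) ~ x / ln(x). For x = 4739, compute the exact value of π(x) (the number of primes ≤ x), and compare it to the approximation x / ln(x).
π(4739) = 639;  x/ln(x) ≈ 559.93;  relative error ≈ 12.37%.

Directly count primes up to 4739: π(4739) = 639. The PNT approximation gives 4739/ln(4739) ≈ 4739/8.46358 ≈ 559.93. Relative error (π(x) − x/ln(x)) / π(x) ≈ 12.37%; the approximation is known to undercount slightly (Li(x) is a better estimate).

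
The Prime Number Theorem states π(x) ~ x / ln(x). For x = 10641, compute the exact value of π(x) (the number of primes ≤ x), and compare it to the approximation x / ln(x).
π(10641) = 1298;  x/ln(x) ≈ 1147.59;  relative error ≈ 11.59%.

Directly count primes up to 10641: π(10641) = 1298. The PNT approximation gives 10641/ln(10641) ≈ 10641/9.27247 ≈ 1147.59. Relative error (π(x) − x/ln(x)) / π(x) ≈ 11.59%; the approximation is known to undercount slightly (Li(x) is a better estimate).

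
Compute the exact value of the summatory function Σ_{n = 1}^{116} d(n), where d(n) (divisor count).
Σ_{n ≤ 116} d(n) = 572

Compute d(n) for each 1 ≤ n ≤ 116: d(1) = 1, d(2) = 2, d(3) = 2, d(4) = 3, d(5) = 2, d(6) = 4, d(7) = 2, d(8) = 4, d(9) = 3, d(10) = 4, d(11) = 2, d(12) = 6, d(13) = 2, d(14) = 4, d(15) = 4, d(16) = 5, d(17) = 2, d(18) = 6, d(19) = 2, d(20) = 6, d(21) = 4, d(22) = 4, d(23) = 2, d(24) = 8, d(25) = 3, d(26) = 4, d(27) = 4, d(28) = 6, d(29) = 2, d(30) = 8, d(31) = 2, d(32) = 6, d(33) = 4, d(34) = 4, d(35) = 4, d(36) = 9, d(37) = 2, d(38) = 4, d(39) = 4, d(40) = 8, d(41) = 2, d(42) = 8, d(43) = 2, d(44) = 6, d(45) = 6, d(46) = 4, d(47) = 2, d(48) = 10, d(49) = 3, d(50) = 6, d(51) = 4, d(52) = 6, d(53) = 2, d(54) = 8, d(55) = 4, d(56) = 8, d(57) = 4, d(58) = 4, d(59) = 2, d(60) = 12, d(61) = 2, d(62) = 4, d(63) = 6, d(64) = 7, d(65) = 4, d(66) = 8, d(67) = 2, d(68) = 6, d(69) = 4, d(70) = 8, d(71) = 2, d(72) = 12, d(73) = 2, d(74) = 4, d(75) = 6, d(76) = 6, d(77) = 4, d(78) = 8, d(79) = 2, d(80) = 10, d(81) = 5, d(82) = 4, d(83) = 2, d(84) = 12, d(85) = 4, d(86) = 4, d(87) = 4, d(88) = 8, d(89) = 2, d(90) = 12, d(91) = 4, d(92) = 6, d(93) = 4, d(94) = 4, d(95) = 4, d(96) = 12, d(97) = 2, d(98) = 6, d(99) = 6, d(100) = 9, d(101) = 2, d(102) = 8, d(103) = 2, d(104) = 8, d(105) = 8, d(106) = 4, d(107) = 2, d(108) = 12, d(109) = 2, d(110) = 8, d(111) = 4, d(112) = 10, d(113) = 2, d(114) = 8, d(115) = 4, d(116) = 6. Summing all 116 values: 572. (Dirichlet's divisor formula: Σ_{n ≤ x} d(n) = x ln(x) + (2γ − 1) x + O(√x). For x = 116, the asymptotic estimate is ≈ 569.33.)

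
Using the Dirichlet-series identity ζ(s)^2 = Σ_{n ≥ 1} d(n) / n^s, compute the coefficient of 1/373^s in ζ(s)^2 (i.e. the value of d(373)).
d(373) = 2

ζ(s)^2 = (Σ 1/m^s)(Σ 1/k^s). The coefficient of 1/n^s in the product is the number of ordered pairs (m, k) with mk = n, which equals d(n). For n = 373, divisors are [1, 373], so d(373) = 2.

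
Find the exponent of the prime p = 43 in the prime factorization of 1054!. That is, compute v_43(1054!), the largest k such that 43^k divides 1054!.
v_43(1054!) = 24

Legendre's formula: v_p(n!) = Σ_{k ≥ 1} ⌊n / p^k⌋. For p = 43, n = 1054, the terms are:
  ⌊1054/43^1⌋ = ⌊1054/43⌋ = 24
(the next term ⌊1054/43^2⌋ = 0, terminating the sum). Summing: v_43(1054!) = 24 = 24.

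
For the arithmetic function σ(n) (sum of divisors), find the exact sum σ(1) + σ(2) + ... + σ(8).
Σ_{n ≤ 8} σ(n) = 56

Compute σ(n) for each 1 ≤ n ≤ 8: σ(1) = 1, σ(2) = 3, σ(3) = 4, σ(4) = 7, σ(5) = 6, σ(6) = 12, σ(7) = 8, σ(8) = 15. Summing all 8 values: 56. (Average order: Σ_{n ≤ x} σ(n) ~ (π²/12) x². For x = 8, (π²/12)·8² ≈ 52.64.)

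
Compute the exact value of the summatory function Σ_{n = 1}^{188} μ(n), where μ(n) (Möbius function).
Σ_{n ≤ 188} μ(n) = -3

Compute μ(n) for each 1 ≤ n ≤ 188: μ(1) = 1, μ(2) = -1, μ(3) = -1, μ(4) = 0, μ(5) = -1, μ(6) = 1, μ(7) = -1, μ(8) = 0, μ(9) = 0, μ(10) = 1, μ(11) = -1, μ(12) = 0, μ(13) = -1, μ(14) = 1, μ(15) = 1, μ(16) = 0, μ(17) = -1, μ(18) = 0, μ(19) = -1, μ(20) = 0, μ(21) = 1, μ(22) = 1, μ(23) = -1, μ(24) = 0, μ(25) = 0, μ(26) = 1, μ(27) = 0, μ(28) = 0, μ(29) = -1, μ(30) = -1, μ(31) = -1, μ(32) = 0, μ(33) = 1, μ(34) = 1, μ(35) = 1, μ(36) = 0, μ(37) = -1, μ(38) = 1, μ(39) = 1, μ(40) = 0, μ(41) = -1, μ(42) = -1, μ(43) = -1, μ(44) = 0, μ(45) = 0, μ(46) = 1, μ(47) = -1, μ(48) = 0, μ(49) = 0, μ(50) = 0, μ(51) = 1, μ(52) = 0, μ(53) = -1, μ(54) = 0, μ(55) = 1, μ(56) = 0, μ(57) = 1, μ(58) = 1, μ(59) = -1, μ(60) = 0, μ(61) = -1, μ(62) = 1, μ(63) = 0, μ(64) = 0, μ(65) = 1, μ(66) = -1, μ(67) = -1, μ(68) = 0, μ(69) = 1, μ(70) = -1, μ(71) = -1, μ(72) = 0, μ(73) = -1, μ(74) = 1, μ(75) = 0, μ(76) = 0, μ(77) = 1, μ(78) = -1, μ(79) = -1, μ(80) = 0, μ(81) = 0, μ(82) = 1, μ(83) = -1, μ(84) = 0, μ(85) = 1, μ(86) = 1, μ(87) = 1, μ(88) = 0, μ(89) = -1, μ(90) = 0, μ(91) = 1, μ(92) = 0, μ(93) = 1, μ(94) = 1, μ(95) = 1, μ(96) = 0, μ(97) = -1, μ(98) = 0, μ(99) = 0, μ(100) = 0, μ(101) = -1, μ(102) = -1, μ(103) = -1, μ(104) = 0, μ(105) = -1, μ(106) = 1, μ(107) = -1, μ(108) = 0, μ(109) = -1, μ(110) = -1, μ(111) = 1, μ(112) = 0, μ(113) = -1, μ(114) = -1, μ(115) = 1, μ(116) = 0, μ(117) = 0, μ(118) = 1, μ(119) = 1, μ(120) = 0, μ(121) = 0, μ(122) = 1, μ(123) = 1, μ(124) = 0, μ(125) = 0, μ(126) = 0, μ(127) = -1, μ(128) = 0, μ(129) = 1, μ(130) = -1, μ(131) = -1, μ(132) = 0, μ(133) = 1, μ(134) = 1, μ(135) = 0, μ(136) = 0, μ(137) = -1, μ(138) = -1, μ(139) = -1, μ(140) = 0, μ(141) = 1, μ(142) = 1, μ(143) = 1, μ(144) = 0, μ(145) = 1, μ(146) = 1, μ(147) = 0, μ(148) = 0, μ(149) = -1, μ(150) = 0, μ(151) = -1, μ(152) = 0, μ(153) = 0, μ(154) = -1, μ(155) = 1, μ(156) = 0, μ(157) = -1, μ(158) = 1, μ(159) = 1, μ(160) = 0, μ(161) = 1, μ(162) = 0, μ(163) = -1, μ(164) = 0, μ(165) = -1, μ(166) = 1, μ(167) = -1, μ(168) = 0, μ(169) = 0, μ(170) = -1, μ(171) = 0, μ(172) = 0, μ(173) = -1, μ(174) = -1, μ(175) = 0, μ(176) = 0, μ(177) = 1, μ(178) = 1, μ(179) = -1, μ(180) = 0, μ(181) = -1, μ(182) = -1, μ(183) = 1, μ(184) = 0, μ(185) = 1, μ(186) = -1, μ(187) = 1, μ(188) = 0. Summing all 188 values: -3. (Mertens function M(x) = Σ_{n ≤ x} μ(n); on average M(x) should be small (PNT ⟺ M(x) = o(x)).)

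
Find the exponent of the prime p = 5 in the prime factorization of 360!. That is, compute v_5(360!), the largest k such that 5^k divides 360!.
v_5(360!) = 88

Legendre's formula: v_p(n!) = Σ_{k ≥ 1} ⌊n / p^k⌋. For p = 5, n = 360, the terms are:
  ⌊360/5^1⌋ = ⌊360/5⌋ = 72
  ⌊360/5^2⌋ = ⌊360/25⌋ = 14
  ⌊360/5^3⌋ = ⌊360/125⌋ = 2
(the next term ⌊360/5^4⌋ = 0, terminating the sum). Summing: v_5(360!) = 72 + 14 + 2 = 88.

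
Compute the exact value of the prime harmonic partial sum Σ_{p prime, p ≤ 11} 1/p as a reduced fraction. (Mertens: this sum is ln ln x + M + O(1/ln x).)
Σ 1/p = 2927/2310

π(11) = 5, so the primes ≤ 11 are [2, 3, 5, 7, 11]. Summing 1/p over these primes: 2927/2310 ≈ 1.2671. Mertens estimate ln ln(11) + 0.2615 ≈ 1.1361.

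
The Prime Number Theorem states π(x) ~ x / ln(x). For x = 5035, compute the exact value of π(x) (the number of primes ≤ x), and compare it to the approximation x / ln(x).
π(5035) = 674;  x/ln(x) ≈ 590.67;  relative error ≈ 12.36%.

Directly count primes up to 5035: π(5035) = 674. The PNT approximation gives 5035/ln(5035) ≈ 5035/8.52417 ≈ 590.67. Relative error (π(x) − x/ln(x)) / π(x) ≈ 12.36%; the approximation is known to undercount slightly (Li(x) is a better estimate).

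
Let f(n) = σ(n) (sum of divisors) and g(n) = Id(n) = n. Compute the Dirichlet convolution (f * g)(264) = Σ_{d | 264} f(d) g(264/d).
(σ * Id)(264) = 7889

Divisors of 264: [1, 2, 3, 4, 6, 8, 11, 12, 22, 24, 33, 44, 66, 88, 132, 264]. For each d | 264:
  d = 1: σ(1) · Id(264/1) = 1 · 264 = 264
  d = 2: σ(2) · Id(264/2) = 3 · 132 = 396
  d = 3: σ(3) · Id(264/3) = 4 · 88 = 352
  d = 4: σ(4) · Id(264/4) = 7 · 66 = 462
  d = 6: σ(6) · Id(264/6) = 12 · 44 = 528
  d = 8: σ(8) · Id(264/8) = 15 · 33 = 495
  d = 11: σ(11) · Id(264/11) = 12 · 24 = 288
  d = 12: σ(12) · Id(264/12) = 28 · 22 = 616
  d = 22: σ(22) · Id(264/22) = 36 · 12 = 432
  d = 24: σ(24) · Id(264/24) = 60 · 11 = 660
  d = 33: σ(33) · Id(264/33) = 48 · 8 = 384
  d = 44: σ(44) · Id(264/44) = 84 · 6 = 504
  d = 66: σ(66) · Id(264/66) = 144 · 4 = 576
  d = 88: σ(88) · Id(264/88) = 180 · 3 = 540
  d = 132: σ(132) · Id(264/132) = 336 · 2 = 672
  d = 264: σ(264) · Id(264/264) = 720 · 1 = 720
Summing: (σ * Id)(264) = 264 + 396 + 352 + 462 + 528 + 495 + 288 + 616 + 432 + 660 + 384 + 504 + 576 + 540 + 672 + 720 = 7889.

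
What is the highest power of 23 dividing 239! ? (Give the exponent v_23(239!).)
v_23(239!) = 10

Legendre's formula: v_p(n!) = Σ_{k ≥ 1} ⌊n / p^k⌋. For p = 23, n = 239, the terms are:
  ⌊239/23^1⌋ = ⌊239/23⌋ = 10
(the next term ⌊239/23^2⌋ = 0, terminating the sum). Summing: v_23(239!) = 10 = 10.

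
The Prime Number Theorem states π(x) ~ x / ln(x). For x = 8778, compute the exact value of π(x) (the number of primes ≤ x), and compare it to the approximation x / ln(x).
π(8778) = 1093;  x/ln(x) ≈ 966.74;  relative error ≈ 11.55%.

Directly count primes up to 8778: π(8778) = 1093. The PNT approximation gives 8778/ln(8778) ≈ 8778/9.08000 ≈ 966.74. Relative error (π(x) − x/ln(x)) / π(x) ≈ 11.55%; the approximation is known to undercount slightly (Li(x) is a better estimate).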